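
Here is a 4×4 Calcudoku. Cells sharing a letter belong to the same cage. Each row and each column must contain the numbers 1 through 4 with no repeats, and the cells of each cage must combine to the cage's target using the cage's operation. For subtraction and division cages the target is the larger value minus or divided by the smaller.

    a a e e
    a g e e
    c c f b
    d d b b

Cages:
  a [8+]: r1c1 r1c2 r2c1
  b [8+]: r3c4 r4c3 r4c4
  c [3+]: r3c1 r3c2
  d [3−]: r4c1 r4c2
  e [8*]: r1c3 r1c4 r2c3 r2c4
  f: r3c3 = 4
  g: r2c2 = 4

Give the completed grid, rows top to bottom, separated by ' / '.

G is a freebie, so r2c2 = 4.
F is a freebie, leaving r3c3 = 4.
Column 2 now contains 4, which forces r4c2 = 1.
Cage e has product 8, which forces r1c3 = 1.
Cage e needs product 8, so r1c4 = 4.
Cage e needs product 8, leaving r2c3 = 2.
Cage e has product 8, so r2c4 = 1.
Cage c's pair has sum 3; hence r3c1 = 1.
1 is placed in column 2, which forces r3c2 = 2.
2 is placed in row 3, leaving r3c4 = 3.
Row 4 already has 1; hence r4c1 = 4.
Column 3 already has 2; hence r4c3 = 3.
4 is placed in column 4, which forces r4c4 = 2.
Row 1 already has 4, which forces r1c1 = 2.
2 is placed in column 2; hence r1c2 = 3.
Row 2 already has 1, so r2c1 = 3.

2 3 1 4 / 3 4 2 1 / 1 2 4 3 / 4 1 3 2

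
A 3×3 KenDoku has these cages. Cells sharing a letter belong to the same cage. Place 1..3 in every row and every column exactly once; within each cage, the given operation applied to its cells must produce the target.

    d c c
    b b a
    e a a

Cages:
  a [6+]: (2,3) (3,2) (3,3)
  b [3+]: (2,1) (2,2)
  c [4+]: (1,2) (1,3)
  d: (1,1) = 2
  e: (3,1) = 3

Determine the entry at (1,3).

1

Cage d is a single given cell, leaving (1,1) = 2.
2 is placed in column 1, so (2,1) = 1.
Row 2 now contains 1, leaving (2,2) = 2.
Row 2 now contains 2; hence (2,3) = 3.
Cage e is given, so (3,1) = 3.
Row 3 now contains 3; hence (3,2) = 1.
1 is placed in row 3, leaving (3,3) = 2.
Column 2 now contains 1, leaving (1,2) = 3.
Column 3 already has 3, leaving (1,3) = 1.
Filled in: 2 3 1 / 1 2 3 / 3 1 2.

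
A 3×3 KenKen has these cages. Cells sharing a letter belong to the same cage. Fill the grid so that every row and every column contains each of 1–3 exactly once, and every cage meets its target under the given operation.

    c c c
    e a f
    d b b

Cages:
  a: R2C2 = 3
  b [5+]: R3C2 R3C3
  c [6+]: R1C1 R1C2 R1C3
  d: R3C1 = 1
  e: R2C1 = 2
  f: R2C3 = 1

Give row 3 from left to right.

1 2 3

E is a freebie, so R2C1 = 2.
Cage a is a single given cell, leaving R2C2 = 3.
Cage f is given, which forces R2C3 = 1.
Cage d is a single given cell, leaving R3C1 = 1.
3 is placed in column 2, so R3C2 = 2.
Row 3 already has 2, which forces R3C3 = 3.
Column 1 already has 1, so R1C1 = 3.
2 is placed in column 2, so R1C2 = 1.
3 is placed in column 3; hence R1C3 = 2.
The full grid is 3 1 2 / 2 3 1 / 1 2 3.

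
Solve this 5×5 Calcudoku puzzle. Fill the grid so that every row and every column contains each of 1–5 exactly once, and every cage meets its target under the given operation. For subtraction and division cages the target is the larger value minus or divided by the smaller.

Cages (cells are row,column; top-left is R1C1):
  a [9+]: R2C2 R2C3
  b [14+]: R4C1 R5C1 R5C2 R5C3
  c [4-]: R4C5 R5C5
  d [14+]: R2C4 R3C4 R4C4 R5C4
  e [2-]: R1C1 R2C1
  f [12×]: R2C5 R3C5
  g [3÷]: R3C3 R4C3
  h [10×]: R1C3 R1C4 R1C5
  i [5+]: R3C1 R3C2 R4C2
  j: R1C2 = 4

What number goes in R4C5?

5

J is a freebie, leaving R1C2 = 4.
Column 2 now contains 4, which forces R2C2 = 5.
Row 2 already has 5; hence R2C3 = 4.
4 is placed in row 2; hence R2C5 = 3.
Column 5 now contains 3; hence R3C5 = 4.
Cage e needs two cells with difference 2, which forces R1C1 = 3.
Cage e needs two cells with difference 2, which forces R2C1 = 1.
Row 2 already has 3, which forces R2C4 = 2.
Column 1 already has 1, which forces R3C1 = 2.
Cage i has sum 5; hence R3C2 = 1.
1 is placed in row 3, which forces R3C3 = 3.
Row 3 already has 3, leaving R3C4 = 5.
The 3 cells of cage i must have sum 5, leaving R4C2 = 2.
3 is placed in column 3, leaving R4C3 = 1.
Row 4 already has 1, which forces R4C5 = 5.
Column 2 now contains 2; hence R5C2 = 3.
3 is placed in column 3, so R5C3 = 2.
3 is placed in row 5, which forces R5C4 = 4.
Column 5 now contains 5, which forces R5C5 = 1.
Column 3 now contains 2, which forces R1C3 = 5.
Column 4 now contains 5, so R1C4 = 1.
1 is placed in column 5, leaving R1C5 = 2.
Row 4 now contains 5, leaving R4C1 = 4.
Column 4 already has 4, which forces R4C4 = 3.
Row 5 already has 4, which forces R5C1 = 5.
Completed grid: 3 4 5 1 2 / 1 5 4 2 3 / 2 1 3 5 4 / 4 2 1 3 5 / 5 3 2 4 1.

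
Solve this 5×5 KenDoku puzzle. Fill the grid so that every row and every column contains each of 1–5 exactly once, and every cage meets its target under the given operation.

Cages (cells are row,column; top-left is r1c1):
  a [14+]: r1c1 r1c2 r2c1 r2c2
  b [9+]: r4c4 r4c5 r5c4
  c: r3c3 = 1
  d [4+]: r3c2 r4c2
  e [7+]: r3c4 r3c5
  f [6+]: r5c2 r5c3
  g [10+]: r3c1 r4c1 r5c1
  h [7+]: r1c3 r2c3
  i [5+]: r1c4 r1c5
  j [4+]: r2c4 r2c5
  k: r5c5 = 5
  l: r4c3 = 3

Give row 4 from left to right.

5 1 3 2 4

Cage c is a single given cell, leaving r3c3 = 1.
L is a freebie; hence r4c3 = 3.
K is a freebie, so r5c5 = 5.
Row 3 now contains 1, so r3c2 = 3.
3 is placed in row 4, which forces r4c2 = 1.
Cage e needs two cells with sum 7, leaving r3c4 = 5.
Cage e needs two cells with sum 7; hence r3c5 = 2.
2 is placed in column 5, so r4c5 = 4.
2 is placed in row 3, which forces r3c1 = 4.
The 3 cells of cage g must have sum 10, so r4c1 = 5.
4 is placed in row 4, so r4c4 = 2.
Cage g has sum 10, leaving r5c1 = 1.
Cage b has sum 9; hence r5c4 = 3.
Column 4 now contains 2; hence r1c4 = 4.
Cage i needs two cells with sum 5, leaving r1c5 = 1.
3 is placed in column 4, so r2c4 = 1.
Cage j needs two cells with sum 4, leaving r2c5 = 3.
Cage a needs sum 14; hence r1c1 = 3.
4 is placed in row 1, so r1c2 = 5.
Row 1 already has 5, which forces r1c3 = 2.
Row 2 already has 3, so r2c1 = 2.
The 4 cells of cage a must have sum 14, which forces r2c2 = 4.
Column 3 already has 2; hence r2c3 = 5.
4 is placed in column 2, leaving r5c2 = 2.
Column 3 already has 2; hence r5c3 = 4.
Completed grid: 3 5 2 4 1 / 2 4 5 1 3 / 4 3 1 5 2 / 5 1 3 2 4 / 1 2 4 3 5.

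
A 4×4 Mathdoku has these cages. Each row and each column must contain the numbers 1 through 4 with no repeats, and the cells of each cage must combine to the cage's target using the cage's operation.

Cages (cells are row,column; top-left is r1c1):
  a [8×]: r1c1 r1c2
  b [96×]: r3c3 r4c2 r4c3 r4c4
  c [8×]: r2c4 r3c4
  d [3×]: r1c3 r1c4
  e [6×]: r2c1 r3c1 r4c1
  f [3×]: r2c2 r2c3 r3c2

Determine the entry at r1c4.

Cage f needs product 3, so r2c2 = 3.
Cage f has product 3; hence r2c3 = 1.
The 3 cells of cage f must have product 3, which forces r3c2 = 1.
Cage b has product 96, so r3c3 = 4.
Row 3 already has 4, which forces r3c4 = 2.
1 is placed in column 3, so r1c3 = 3.
Cage d needs two cells with product 3; hence r1c4 = 1.
Row 2 now contains 1, which forces r2c1 = 2.
Column 4 already has 2, which forces r2c4 = 4.
2 is placed in row 3; hence r3c1 = 3.
The 3 cells of cage e must have product 6, which forces r4c1 = 1.
Column 3 already has 3, so r4c3 = 2.
4 is placed in column 4, leaving r4c4 = 3.
Column 1 already has 2, leaving r1c1 = 4.
Cage a needs two cells with product 8, so r1c2 = 2.
2 is placed in row 4, which forces r4c2 = 4.
Completed grid: 4 2 3 1 / 2 3 1 4 / 3 1 4 2 / 1 4 2 3.

1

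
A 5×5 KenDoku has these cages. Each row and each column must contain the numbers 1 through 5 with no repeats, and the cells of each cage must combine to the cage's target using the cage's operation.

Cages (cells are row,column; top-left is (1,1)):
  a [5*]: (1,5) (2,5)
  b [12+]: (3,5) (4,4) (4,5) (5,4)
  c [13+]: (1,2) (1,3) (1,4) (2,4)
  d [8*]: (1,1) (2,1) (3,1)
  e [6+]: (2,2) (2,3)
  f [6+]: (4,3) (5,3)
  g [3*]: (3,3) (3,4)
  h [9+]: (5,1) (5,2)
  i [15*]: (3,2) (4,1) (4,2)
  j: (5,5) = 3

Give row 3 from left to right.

2 5 3 1 4

J is a freebie, which forces (5,5) = 3.
The only place for 3 in row 2 is (2,4).
The two cells of cage g must have product 3, which forces (3,3) = 3.
3 is placed in column 4, so (3,4) = 1.
1 is placed in row 3, so (3,2) = 5.
5 is placed in column 2, which forces (5,2) = 4.
Row 5 now contains 4; hence (5,1) = 5.
Row 5 already has 5, leaving (5,4) = 2.
The 4 cells of cage b must have sum 12, so (3,5) = 4.
Cage f's pair has sum 6, which forces (4,3) = 5.
5 is placed in row 4; hence (4,4) = 4.
2 is placed in row 5; hence (5,3) = 1.
4 is placed in column 4, leaving (1,4) = 5.
Row 1 now contains 5, leaving (1,5) = 1.
Cage e's pair has sum 6, so (2,2) = 2.
Column 3 already has 5, so (2,3) = 4.
Column 5 already has 1; hence (2,5) = 5.
Row 3 now contains 4, leaving (3,1) = 2.
The 4 cells of cage b must have sum 12, so (4,5) = 2.
Row 1 already has 1; hence (1,1) = 4.
Row 1 already has 1, so (1,2) = 3.
Column 3 already has 4, which forces (1,3) = 2.
Row 2 already has 4; hence (2,1) = 1.
Column 1 already has 1, so (4,1) = 3.
Column 2 already has 3, so (4,2) = 1.
The full grid is 4 3 2 5 1 / 1 2 4 3 5 / 2 5 3 1 4 / 3 1 5 4 2 / 5 4 1 2 3.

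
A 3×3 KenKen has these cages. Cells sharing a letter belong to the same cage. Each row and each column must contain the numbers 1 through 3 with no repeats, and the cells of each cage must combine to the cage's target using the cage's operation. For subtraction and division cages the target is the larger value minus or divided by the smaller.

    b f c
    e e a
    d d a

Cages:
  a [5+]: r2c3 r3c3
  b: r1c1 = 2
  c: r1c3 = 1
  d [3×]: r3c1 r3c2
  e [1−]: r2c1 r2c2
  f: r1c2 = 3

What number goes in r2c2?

B is a freebie, so r1c1 = 2.
F is a freebie, which forces r1c2 = 3.
C is a freebie; hence r1c3 = 1.
3 is placed in column 2, which forces r3c2 = 1.
Column 2 now contains 1, which forces r2c2 = 2.
Row 2 now contains 2; hence r2c3 = 3.
1 is placed in row 3, leaving r3c1 = 3.
3 is placed in column 3, so r3c3 = 2.
Row 2 now contains 3, leaving r2c1 = 1.
Filled in: 2 3 1 / 1 2 3 / 3 1 2.

2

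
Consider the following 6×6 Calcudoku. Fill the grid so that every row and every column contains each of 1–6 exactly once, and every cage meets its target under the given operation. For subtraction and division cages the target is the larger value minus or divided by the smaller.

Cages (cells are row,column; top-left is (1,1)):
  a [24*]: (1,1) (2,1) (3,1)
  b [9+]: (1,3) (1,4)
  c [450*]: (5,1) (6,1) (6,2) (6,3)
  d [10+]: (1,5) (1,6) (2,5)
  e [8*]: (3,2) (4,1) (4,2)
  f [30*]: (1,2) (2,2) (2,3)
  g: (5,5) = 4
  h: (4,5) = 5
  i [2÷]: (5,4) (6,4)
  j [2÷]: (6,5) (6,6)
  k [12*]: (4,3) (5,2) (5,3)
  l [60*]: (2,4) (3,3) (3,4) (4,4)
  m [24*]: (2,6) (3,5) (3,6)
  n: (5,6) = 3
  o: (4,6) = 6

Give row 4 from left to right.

Cage h is a single given cell, leaving (4,5) = 5.
O is a freebie, so (4,6) = 6.
The 4 cells of cage c must have product 450, leaving (5,1) = 5.
Cage g is given, leaving (5,5) = 4.
Cage n is given, which forces (5,6) = 3.
The only place for 3 in row 4 is (4,4).
The only place for 6 in column 4 is (1,4).
Cage b's pair has sum 9; hence (1,3) = 3.
3 is placed in row 1, which forces (1,5) = 2.
Column 5 now contains 2, leaving (6,5) = 1.
Cage d needs sum 10, which forces (1,6) = 5.
The 3 cells of cage d must have sum 10, so (2,5) = 3.
Column 5 already has 3; hence (3,5) = 6.
Cage j needs two cells with quotient 2, which forces (6,6) = 2.
Row 1 now contains 5, which forces (1,2) = 1.
Cage i's pair has quotient 2, so (5,4) = 2.
2 is placed in row 6, so (6,4) = 4.
1 is placed in row 1, so (1,1) = 4.
Cage l has product 60, so (3,3) = 4.
Row 3 now contains 4, leaving (3,6) = 1.
Cage e needs product 8, leaving (4,1) = 1.
The 3 cells of cage k must have product 12, which forces (4,3) = 2.
2 is placed in row 5, which forces (5,2) = 6.
The 3 cells of cage k must have product 12; hence (5,3) = 1.
The 3 cells of cage a must have product 24; hence (2,1) = 2.
Column 2 now contains 6, which forces (2,2) = 5.
Cage f has product 30, which forces (2,3) = 6.
Cage l needs product 60, so (2,4) = 1.
Column 6 now contains 1; hence (2,6) = 4.
1 is placed in row 3; hence (3,1) = 3.
Row 3 now contains 4, which forces (3,2) = 2.
1 is placed in row 3, leaving (3,4) = 5.
Row 4 now contains 2, leaving (4,2) = 4.
Column 1 now contains 3, leaving (6,1) = 6.
Column 2 now contains 5, leaving (6,2) = 3.
Column 3 now contains 6, leaving (6,3) = 5.
The full grid is 4 1 3 6 2 5 / 2 5 6 1 3 4 / 3 2 4 5 6 1 / 1 4 2 3 5 6 / 5 6 1 2 4 3 / 6 3 5 4 1 2.

1 4 2 3 5 6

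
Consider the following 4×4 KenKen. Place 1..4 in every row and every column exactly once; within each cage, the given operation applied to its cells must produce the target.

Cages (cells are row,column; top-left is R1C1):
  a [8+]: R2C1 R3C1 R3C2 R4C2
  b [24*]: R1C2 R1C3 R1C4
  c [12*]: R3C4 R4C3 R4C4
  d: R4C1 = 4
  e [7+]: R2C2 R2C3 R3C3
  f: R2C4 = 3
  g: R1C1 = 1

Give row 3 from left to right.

Cage g is given, which forces R1C1 = 1.
Cage f is a single given cell, leaving R2C4 = 3.
Cage d is a single given cell, which forces R4C1 = 4.
4 is placed in row 4, which forces R4C4 = 1.
4 is placed in column 1, which forces R2C1 = 2.
Cage a has sum 8, leaving R3C1 = 3.
Cage a has sum 8, which forces R3C2 = 1.
The 3 cells of cage c must have product 12, so R3C4 = 4.
Cage a needs sum 8, which forces R4C2 = 2.
The 3 cells of cage c must have product 12; hence R4C3 = 3.
Cage b needs product 24, so R1C2 = 3.
Cage b has product 24; hence R1C3 = 4.
Column 4 already has 4; hence R1C4 = 2.
1 is placed in column 2, so R2C2 = 4.
The 3 cells of cage e must have sum 7, so R2C3 = 1.
4 is placed in row 3, leaving R3C3 = 2.
The full grid is 1 3 4 2 / 2 4 1 3 / 3 1 2 4 / 4 2 3 1.

3 1 2 4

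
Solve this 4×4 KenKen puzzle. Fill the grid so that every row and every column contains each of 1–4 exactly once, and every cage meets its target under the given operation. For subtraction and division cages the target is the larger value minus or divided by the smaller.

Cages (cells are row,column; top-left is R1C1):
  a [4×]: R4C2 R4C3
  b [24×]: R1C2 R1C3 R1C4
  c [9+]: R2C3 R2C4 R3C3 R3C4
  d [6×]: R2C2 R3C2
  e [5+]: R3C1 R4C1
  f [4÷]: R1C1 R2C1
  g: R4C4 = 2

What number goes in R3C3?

G is a freebie, so R4C4 = 2.
In row 1, 1 can only go at R1C1, so R1C1 = 1.
1 is placed in column 1, leaving R2C1 = 4.
The two cells of cage e must have sum 5, which forces R3C1 = 2.
Row 3 already has 2, so R3C2 = 3.
Cage e's pair has sum 5, leaving R4C1 = 3.
3 is placed in column 2; hence R2C2 = 2.
2 is placed in column 2, so R1C2 = 4.
Cage b needs product 24; hence R1C3 = 2.
The 3 cells of cage b must have product 24, leaving R1C4 = 3.
3 is placed in column 4; hence R2C4 = 1.
1 is placed in column 4, which forces R3C4 = 4.
4 is placed in column 2, which forces R4C2 = 1.
Row 4 now contains 1, so R4C3 = 4.
1 is placed in row 2; hence R2C3 = 3.
Row 3 now contains 4, so R3C3 = 1.
Completed grid: 1 4 2 3 / 4 2 3 1 / 2 3 1 4 / 3 1 4 2.

1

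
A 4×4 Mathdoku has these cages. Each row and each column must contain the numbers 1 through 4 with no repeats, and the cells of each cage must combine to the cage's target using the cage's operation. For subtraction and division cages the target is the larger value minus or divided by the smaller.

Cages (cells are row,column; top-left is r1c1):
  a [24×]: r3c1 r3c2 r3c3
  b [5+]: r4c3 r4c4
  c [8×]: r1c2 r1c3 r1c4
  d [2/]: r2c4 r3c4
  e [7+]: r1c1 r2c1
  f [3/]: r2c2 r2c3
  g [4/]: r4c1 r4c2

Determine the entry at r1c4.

Row 1 needs a 3, and only r1c1 is open for it.
Column 1 already has 3, leaving r2c1 = 4.
4 is placed in column 1, so r3c1 = 2.
4 is placed in column 1, which forces r4c1 = 1.
1 is placed in row 4, leaving r4c2 = 4.
Cage d's pair has quotient 2; hence r2c4 = 2.
4 is placed in column 2, so r3c2 = 3.
Cage a has product 24, leaving r3c3 = 4.
Row 3 already has 4, so r3c4 = 1.
2 is placed in column 4, which forces r4c4 = 3.
Column 4 now contains 1, leaving r1c4 = 4.
3 is placed in column 2; hence r2c2 = 1.
The two cells of cage f must have quotient 3, which forces r2c3 = 3.
Row 4 already has 3, so r4c3 = 2.
Column 2 already has 1, leaving r1c2 = 2.
2 is placed in column 3, so r1c3 = 1.
Filled in: 3 2 1 4 / 4 1 3 2 / 2 3 4 1 / 1 4 2 3.

4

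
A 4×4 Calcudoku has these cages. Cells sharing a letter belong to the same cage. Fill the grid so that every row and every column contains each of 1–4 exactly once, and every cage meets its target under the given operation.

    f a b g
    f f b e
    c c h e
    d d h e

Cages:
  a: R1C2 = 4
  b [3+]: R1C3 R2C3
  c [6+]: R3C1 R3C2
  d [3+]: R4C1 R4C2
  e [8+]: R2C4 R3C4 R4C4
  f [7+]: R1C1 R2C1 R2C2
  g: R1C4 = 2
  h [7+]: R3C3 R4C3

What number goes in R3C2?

2

A is a freebie, so R1C2 = 4.
Cage g is a single given cell, which forces R1C4 = 2.
Column 2 already has 4, so R3C2 = 2.
2 is placed in column 2; hence R4C2 = 1.
Cage f has sum 7, leaving R1C1 = 3.
Row 1 now contains 2, which forces R1C3 = 1.
Cage f needs sum 7; hence R2C1 = 1.
Column 2 now contains 1; hence R2C2 = 3.
Cage b's pair has sum 3; hence R2C3 = 2.
Row 2 already has 3, so R2C4 = 4.
Row 3 now contains 2, so R3C1 = 4.
Row 3 now contains 4, leaving R3C3 = 3.
Row 3 now contains 3, leaving R3C4 = 1.
Row 4 now contains 1, which forces R4C1 = 2.
3 is placed in column 3, which forces R4C3 = 4.
Column 4 already has 4, which forces R4C4 = 3.
The full grid is 3 4 1 2 / 1 3 2 4 / 4 2 3 1 / 2 1 4 3.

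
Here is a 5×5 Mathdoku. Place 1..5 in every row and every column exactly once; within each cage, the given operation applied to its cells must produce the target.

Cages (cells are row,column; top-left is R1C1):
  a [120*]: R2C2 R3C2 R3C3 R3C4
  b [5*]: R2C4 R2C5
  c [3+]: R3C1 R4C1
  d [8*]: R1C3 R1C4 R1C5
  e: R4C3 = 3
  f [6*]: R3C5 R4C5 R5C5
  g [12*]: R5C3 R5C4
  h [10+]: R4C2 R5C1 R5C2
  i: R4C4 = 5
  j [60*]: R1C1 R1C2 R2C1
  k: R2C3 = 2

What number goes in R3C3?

Cage k is given, so R2C3 = 2.
Cage e is a single given cell, which forces R4C3 = 3.
Cage i is a single given cell, so R4C4 = 5.
3 is placed in column 3, leaving R5C3 = 4.
Row 5 now contains 4, which forces R5C4 = 3.
Column 3 already has 4, so R1C3 = 1.
5 is placed in column 4; hence R2C4 = 1.
Cage b's pair has product 5, so R2C5 = 5.
Column 3 already has 4, so R3C3 = 5.
Cage f has product 6, so R3C5 = 3.
The 3 cells of cage h must have sum 10, leaving R4C2 = 4.
Column 2 already has 4, leaving R2C2 = 3.
Column 2 already has 4, so R3C2 = 2.
Cage a has product 120, leaving R3C4 = 4.
The 3 cells of cage j must have product 60, which forces R1C1 = 3.
3 is placed in column 2; hence R1C2 = 5.
Column 4 now contains 4, which forces R1C4 = 2.
Cage d needs product 8, leaving R1C5 = 4.
Row 2 now contains 3, leaving R2C1 = 4.
Row 3 now contains 2, which forces R3C1 = 1.
Cage c's pair has sum 3, leaving R4C1 = 2.
Row 4 already has 2; hence R4C5 = 1.
1 is placed in column 1, so R5C1 = 5.
Column 2 already has 5, leaving R5C2 = 1.
Column 5 already has 1, so R5C5 = 2.
Filled in: 3 5 1 2 4 / 4 3 2 1 5 / 1 2 5 4 3 / 2 4 3 5 1 / 5 1 4 3 2.

5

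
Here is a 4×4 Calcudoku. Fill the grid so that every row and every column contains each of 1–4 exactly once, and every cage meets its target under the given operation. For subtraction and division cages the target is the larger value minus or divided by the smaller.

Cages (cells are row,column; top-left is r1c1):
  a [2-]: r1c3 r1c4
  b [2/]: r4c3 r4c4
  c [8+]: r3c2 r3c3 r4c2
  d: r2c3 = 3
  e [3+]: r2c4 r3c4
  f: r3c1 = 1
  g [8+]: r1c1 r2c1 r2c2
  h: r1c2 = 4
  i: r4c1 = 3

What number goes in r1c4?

3

Cage h is a single given cell; hence r1c2 = 4.
Cage d is given, leaving r2c3 = 3.
Cage f is given; hence r3c1 = 1.
Row 3 already has 1, so r3c4 = 2.
Cage i is a single given cell, so r4c1 = 3.
Column 1 already has 3, so r1c1 = 2.
Cage a's pair has difference 2, which forces r1c3 = 1.
Cage a's pair has difference 2; hence r1c4 = 3.
Cage g has sum 8, so r2c1 = 4.
Cage g needs sum 8, leaving r2c2 = 2.
Column 4 already has 2, which forces r2c4 = 1.
Row 3 already has 2, leaving r3c2 = 3.
Row 3 already has 2; hence r3c3 = 4.
The 3 cells of cage c must have sum 8, which forces r4c2 = 1.
The two cells of cage b must have quotient 2, so r4c3 = 2.
Column 4 now contains 1, leaving r4c4 = 4.
Filled in: 2 4 1 3 / 4 2 3 1 / 1 3 4 2 / 3 1 2 4.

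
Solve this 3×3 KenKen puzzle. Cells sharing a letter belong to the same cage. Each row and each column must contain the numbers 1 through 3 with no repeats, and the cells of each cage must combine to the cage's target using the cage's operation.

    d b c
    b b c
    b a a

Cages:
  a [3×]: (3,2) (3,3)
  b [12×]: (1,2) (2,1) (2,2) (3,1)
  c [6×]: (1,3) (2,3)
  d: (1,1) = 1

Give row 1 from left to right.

1 2 3

Cage d is a single given cell, leaving (1,1) = 1.
The 4 cells of cage b must have product 12, which forces (1,2) = 2.
Row 1 already has 2, which forces (1,3) = 3.
Cage b needs product 12; hence (2,2) = 1.
3 is placed in column 3; hence (2,3) = 2.
Column 2 now contains 1; hence (3,2) = 3.
3 is placed in column 3; hence (3,3) = 1.
Row 2 already has 2, leaving (2,1) = 3.
Row 3 already has 3, which forces (3,1) = 2.
Filled in: 1 2 3 / 3 1 2 / 2 3 1.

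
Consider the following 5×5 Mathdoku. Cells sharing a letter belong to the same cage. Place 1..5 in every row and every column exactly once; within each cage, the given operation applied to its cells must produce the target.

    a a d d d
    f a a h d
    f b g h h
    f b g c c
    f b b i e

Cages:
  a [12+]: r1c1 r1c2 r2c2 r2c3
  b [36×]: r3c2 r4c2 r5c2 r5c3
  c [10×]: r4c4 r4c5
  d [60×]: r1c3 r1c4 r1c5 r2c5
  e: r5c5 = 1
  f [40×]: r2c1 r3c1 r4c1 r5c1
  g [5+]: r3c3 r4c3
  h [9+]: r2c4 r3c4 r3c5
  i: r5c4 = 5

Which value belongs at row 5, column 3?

3

The 4 cells of cage b must have product 36, leaving r5c3 = 3.
I is a freebie; hence r5c4 = 5.
Cage e is given, leaving r5c5 = 1.
Column 4 already has 5, leaving r4c4 = 2.
The two cells of cage c must have product 10, leaving r4c5 = 5.
Row 5 now contains 1; hence r5c2 = 4.
Cage d needs product 60, so r1c3 = 5.
Cage d needs product 60, leaving r1c4 = 1.
Row 5 already has 4, leaving r5c1 = 2.
Cage h has sum 9, so r3c5 = 2.
The only place for 2 in row 1 is r1c2.
Row 2 needs a 2, and only r2c3 is open for it.
Cage a has sum 12, so r1c1 = 3.
Row 1 already has 3, leaving r1c5 = 4.
Cage a needs sum 12; hence r2c2 = 5.
Column 5 already has 4, leaving r2c5 = 3.
Row 2 now contains 3, which forces r2c4 = 4.
The 4 cells of cage f must have product 40, so r3c1 = 5.
Cage h has sum 9, leaving r3c4 = 3.
4 is placed in row 2, leaving r2c1 = 1.
Row 3 now contains 3, leaving r3c2 = 1.
Row 3 now contains 1, which forces r3c3 = 4.
Cage f has product 40; hence r4c1 = 4.
Cage b needs product 36, so r4c2 = 3.
4 is placed in column 3, which forces r4c3 = 1.
Completed grid: 3 2 5 1 4 / 1 5 2 4 3 / 5 1 4 3 2 / 4 3 1 2 5 / 2 4 3 5 1.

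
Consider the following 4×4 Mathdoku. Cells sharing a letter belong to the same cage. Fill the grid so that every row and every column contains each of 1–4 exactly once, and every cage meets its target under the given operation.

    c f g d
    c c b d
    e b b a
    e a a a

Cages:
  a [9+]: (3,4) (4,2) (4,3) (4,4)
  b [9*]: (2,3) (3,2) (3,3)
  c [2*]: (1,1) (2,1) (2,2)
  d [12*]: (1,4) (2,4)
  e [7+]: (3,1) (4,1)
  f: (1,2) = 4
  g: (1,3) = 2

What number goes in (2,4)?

4

Cage c has product 2, leaving (1,1) = 1.
Cage f is a single given cell; hence (1,2) = 4.
Cage g is a single given cell, leaving (1,3) = 2.
Row 1 now contains 4; hence (1,4) = 3.
Cage c has product 2, so (2,1) = 2.
Cage c needs product 2, leaving (2,2) = 1.
Cage b needs product 9, which forces (2,3) = 3.
Column 4 already has 3, so (2,4) = 4.
The 3 cells of cage b must have product 9, so (3,2) = 3.
The 3 cells of cage b must have product 9; hence (3,3) = 1.
Row 3 already has 1, leaving (3,4) = 2.
Column 2 now contains 3; hence (4,2) = 2.
Column 3 already has 1, which forces (4,3) = 4.
2 is placed in column 4, leaving (4,4) = 1.
3 is placed in row 3; hence (3,1) = 4.
4 is placed in row 4; hence (4,1) = 3.
Filled in: 1 4 2 3 / 2 1 3 4 / 4 3 1 2 / 3 2 4 1.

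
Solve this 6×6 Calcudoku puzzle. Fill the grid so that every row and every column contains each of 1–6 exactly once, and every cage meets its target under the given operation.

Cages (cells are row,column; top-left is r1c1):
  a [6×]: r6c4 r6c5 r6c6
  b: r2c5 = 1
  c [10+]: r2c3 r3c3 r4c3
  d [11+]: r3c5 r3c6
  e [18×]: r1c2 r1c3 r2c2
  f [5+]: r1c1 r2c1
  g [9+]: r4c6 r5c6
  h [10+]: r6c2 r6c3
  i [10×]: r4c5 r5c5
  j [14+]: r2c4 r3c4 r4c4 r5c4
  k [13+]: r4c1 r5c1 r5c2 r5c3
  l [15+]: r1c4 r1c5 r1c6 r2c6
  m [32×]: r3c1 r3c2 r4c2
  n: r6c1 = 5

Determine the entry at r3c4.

1

Cage b is given, leaving r2c5 = 1.
Cage m needs product 32; hence r3c1 = 4.
Cage m needs product 32, which forces r3c2 = 2.
The 3 cells of cage m must have product 32, which forces r4c2 = 4.
Cage n is given, which forces r6c1 = 5.
4 is placed in column 2, leaving r6c2 = 6.
6 is placed in row 6; hence r6c3 = 4.
Cage e needs product 18, so r1c2 = 1.
The 3 cells of cage e must have product 18; hence r1c3 = 6.
Column 2 now contains 6, which forces r2c2 = 3.
Column 2 already has 3, which forces r5c2 = 5.
Row 5 now contains 5, so r5c5 = 2.
Column 5 now contains 2, which forces r6c5 = 3.
Cage f's pair has sum 5, leaving r1c1 = 3.
Row 2 now contains 3, so r2c1 = 2.
2 is placed in row 2, leaving r2c3 = 5.
Column 3 already has 5, so r3c3 = 3.
The 4 cells of cage k must have sum 13, which forces r4c1 = 1.
3 is placed in column 3, which forces r4c3 = 2.
Column 5 now contains 2, leaving r4c5 = 5.
The 4 cells of cage k must have sum 13; hence r5c1 = 6.
Cage k needs sum 13, so r5c3 = 1.
5 is placed in column 5, so r1c5 = 4.
Cage l has sum 15, leaving r2c6 = 4.
Cage j has sum 14, leaving r3c4 = 1.
5 is placed in column 5; hence r3c5 = 6.
The two cells of cage d must have sum 11, so r3c6 = 5.
The two cells of cage g must have sum 9, so r4c6 = 6.
Cage g's pair has sum 9, which forces r5c6 = 3.
Column 4 now contains 1, which forces r6c4 = 2.
2 is placed in row 6; hence r6c6 = 1.
2 is placed in column 4, which forces r1c4 = 5.
5 is placed in column 6; hence r1c6 = 2.
4 is placed in row 2; hence r2c4 = 6.
Row 4 already has 6, which forces r4c4 = 3.
Row 5 now contains 3, which forces r5c4 = 4.
Completed grid: 3 1 6 5 4 2 / 2 3 5 6 1 4 / 4 2 3 1 6 5 / 1 4 2 3 5 6 / 6 5 1 4 2 3 / 5 6 4 2 3 1.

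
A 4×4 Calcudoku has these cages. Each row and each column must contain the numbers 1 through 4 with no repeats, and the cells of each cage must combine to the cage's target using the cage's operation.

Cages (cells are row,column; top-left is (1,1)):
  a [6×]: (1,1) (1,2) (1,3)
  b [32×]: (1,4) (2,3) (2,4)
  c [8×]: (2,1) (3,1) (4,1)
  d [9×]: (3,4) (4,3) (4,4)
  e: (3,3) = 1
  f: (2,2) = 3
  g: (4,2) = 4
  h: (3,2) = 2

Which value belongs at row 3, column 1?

4

Cage b has product 32, which forces (1,4) = 4.
F is a freebie, leaving (2,2) = 3.
Cage b needs product 32; hence (2,3) = 4.
The 3 cells of cage b must have product 32, leaving (2,4) = 2.
Cage h is a single given cell, leaving (3,2) = 2.
E is a freebie, leaving (3,3) = 1.
The 3 cells of cage d must have product 9, leaving (3,4) = 3.
Cage g is a single given cell, leaving (4,2) = 4.
The 3 cells of cage d must have product 9, leaving (4,3) = 3.
The 3 cells of cage d must have product 9; hence (4,4) = 1.
Cage a has product 6, so (1,1) = 3.
Column 2 now contains 2; hence (1,2) = 1.
Column 3 already has 3, so (1,3) = 2.
Row 2 now contains 2, so (2,1) = 1.
Row 3 already has 1, so (3,1) = 4.
Row 4 now contains 1, leaving (4,1) = 2.
The full grid is 3 1 2 4 / 1 3 4 2 / 4 2 1 3 / 2 4 3 1.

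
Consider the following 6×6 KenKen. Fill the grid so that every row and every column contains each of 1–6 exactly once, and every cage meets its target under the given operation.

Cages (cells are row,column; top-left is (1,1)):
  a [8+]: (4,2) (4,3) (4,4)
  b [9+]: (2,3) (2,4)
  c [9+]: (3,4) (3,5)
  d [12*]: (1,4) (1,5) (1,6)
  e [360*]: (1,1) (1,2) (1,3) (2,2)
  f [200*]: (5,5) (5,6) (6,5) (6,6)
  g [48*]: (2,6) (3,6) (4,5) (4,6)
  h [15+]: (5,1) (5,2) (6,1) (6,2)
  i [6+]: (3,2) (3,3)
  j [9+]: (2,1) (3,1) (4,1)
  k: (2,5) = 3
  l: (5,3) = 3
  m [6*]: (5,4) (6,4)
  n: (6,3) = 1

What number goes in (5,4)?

Cage k is given; hence (2,5) = 3.
L is a freebie, so (5,3) = 3.
Cage n is given; hence (6,3) = 1.
In column 3, 6 can only go at (1,3), so (1,3) = 6.
Column 4 needs a 6, and only (6,4) is open for it.
Cage m needs two cells with product 6, so (5,4) = 1.
The 3 cells of cage a must have sum 8, which forces (4,2) = 1.
In column 4, 2 can only go at (4,4), so (4,4) = 2.
Cage a has sum 8, so (4,3) = 5.
5 is placed in column 3; hence (2,3) = 4.
Cage b's pair has sum 9, which forces (2,4) = 5.
Column 3 already has 4, so (3,3) = 2.
Row 2 now contains 5, leaving (2,2) = 6.
Row 3 already has 2, which forces (3,2) = 4.
4 is placed in row 3, so (3,4) = 3.
4 is placed in row 3, which forces (3,6) = 1.
Column 4 already has 3, which forces (1,4) = 4.
The 3 cells of cage d must have product 12, leaving (1,5) = 1.
The 3 cells of cage d must have product 12; hence (1,6) = 3.
Cage j needs sum 9; hence (2,1) = 1.
Column 6 already has 1, which forces (2,6) = 2.
Row 3 already has 1, so (3,1) = 5.
Cage c's pair has sum 9, so (3,5) = 6.
Cage j has sum 9, so (4,1) = 3.
Column 5 now contains 6; hence (4,5) = 4.
Row 4 now contains 4, leaving (4,6) = 6.
Column 1 now contains 5, so (1,1) = 2.
Cage e needs product 360, so (1,2) = 5.
Cage h has sum 15, leaving (5,1) = 6.
The 4 cells of cage h must have sum 15; hence (5,2) = 2.
2 is placed in row 5, so (5,5) = 5.
Row 5 already has 5; hence (5,6) = 4.
Column 1 already has 2; hence (6,1) = 4.
Column 2 now contains 5, which forces (6,2) = 3.
Column 5 already has 5, so (6,5) = 2.
4 is placed in column 6; hence (6,6) = 5.
Completed grid: 2 5 6 4 1 3 / 1 6 4 5 3 2 / 5 4 2 3 6 1 / 3 1 5 2 4 6 / 6 2 3 1 5 4 / 4 3 1 6 2 5.

1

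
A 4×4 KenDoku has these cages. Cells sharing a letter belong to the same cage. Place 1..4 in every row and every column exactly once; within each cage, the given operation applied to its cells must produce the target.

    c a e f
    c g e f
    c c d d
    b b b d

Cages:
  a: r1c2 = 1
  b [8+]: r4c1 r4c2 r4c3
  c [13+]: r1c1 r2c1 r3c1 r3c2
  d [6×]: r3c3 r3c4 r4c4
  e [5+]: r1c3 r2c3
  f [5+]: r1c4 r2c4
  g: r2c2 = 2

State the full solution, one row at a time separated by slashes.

Cage a is a single given cell, which forces r1c2 = 1.
G is a freebie, which forces r2c2 = 2.
Cage c has sum 13; hence r3c2 = 4.
Column 2 now contains 4, which forces r4c2 = 3.
In row 1, 3 can only go at r1c1, so r1c1 = 3.
Column 1 now contains 3, leaving r2c1 = 4.
Column 1 now contains 3, which forces r3c1 = 2.
Column 1 already has 4, which forces r4c1 = 1.
1 is placed in row 4, which forces r4c3 = 4.
1 is placed in row 4, which forces r4c4 = 2.
Column 3 now contains 4, leaving r1c3 = 2.
Column 4 now contains 2, which forces r1c4 = 4.
Cage e's pair has sum 5, so r2c3 = 3.
Cage f needs two cells with sum 5, which forces r2c4 = 1.
Column 3 already has 3, which forces r3c3 = 1.
1 is placed in column 4, which forces r3c4 = 3.

3 1 2 4 / 4 2 3 1 / 2 4 1 3 / 1 3 4 2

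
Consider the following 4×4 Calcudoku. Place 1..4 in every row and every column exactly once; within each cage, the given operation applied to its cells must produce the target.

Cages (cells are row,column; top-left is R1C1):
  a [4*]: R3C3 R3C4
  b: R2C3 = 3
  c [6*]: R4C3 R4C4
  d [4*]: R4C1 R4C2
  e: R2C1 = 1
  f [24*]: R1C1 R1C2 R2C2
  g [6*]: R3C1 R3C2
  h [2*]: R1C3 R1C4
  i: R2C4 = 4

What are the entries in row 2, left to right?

Cage e is a single given cell, so R2C1 = 1.
Cage b is a single given cell, so R2C3 = 3.
Cage i is given, which forces R2C4 = 4.
Column 4 already has 4, leaving R3C4 = 1.
Column 1 already has 1, so R4C1 = 4.
Row 4 now contains 4, so R4C2 = 1.
3 is placed in column 3, so R4C3 = 2.
Row 4 now contains 2, leaving R4C4 = 3.
Cage f has product 24; hence R1C1 = 3.
Cage f needs product 24, which forces R1C2 = 4.
2 is placed in column 3, so R1C3 = 1.
1 is placed in column 4, so R1C4 = 2.
Row 2 now contains 4; hence R2C2 = 2.
3 is placed in column 1; hence R3C1 = 2.
2 is placed in column 2, which forces R3C2 = 3.
1 is placed in row 3, so R3C3 = 4.
Completed grid: 3 4 1 2 / 1 2 3 4 / 2 3 4 1 / 4 1 2 3.

1 2 3 4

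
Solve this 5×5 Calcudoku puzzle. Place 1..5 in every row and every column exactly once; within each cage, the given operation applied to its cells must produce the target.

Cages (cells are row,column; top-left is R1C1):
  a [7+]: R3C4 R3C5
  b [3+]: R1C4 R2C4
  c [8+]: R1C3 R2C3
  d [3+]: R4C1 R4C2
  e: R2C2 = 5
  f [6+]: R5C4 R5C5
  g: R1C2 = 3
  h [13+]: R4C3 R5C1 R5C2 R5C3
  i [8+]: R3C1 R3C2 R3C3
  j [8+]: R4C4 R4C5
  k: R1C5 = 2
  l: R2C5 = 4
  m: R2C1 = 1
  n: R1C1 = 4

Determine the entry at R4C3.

N is a freebie, so R1C1 = 4.
Cage g is given, which forces R1C2 = 3.
Row 1 already has 3, which forces R1C3 = 5.
Cage k is given; hence R1C5 = 2.
Cage m is given, which forces R2C1 = 1.
Cage e is given; hence R2C2 = 5.
Column 3 already has 5, so R2C3 = 3.
1 is placed in row 2, which forces R2C4 = 2.
L is a freebie; hence R2C5 = 4.
1 is placed in column 1, so R4C1 = 2.
Row 4 already has 2; hence R4C2 = 1.
1 is placed in row 4; hence R4C3 = 4.
2 is placed in row 1, leaving R1C4 = 1.
The 3 cells of cage i must have sum 8; hence R3C3 = 1.
Cage a needs two cells with sum 7, which forces R3C4 = 4.
Cage a needs two cells with sum 7, which forces R3C5 = 3.
3 is placed in column 5; hence R4C5 = 5.
The 4 cells of cage h must have sum 13; hence R5C1 = 3.
Cage h has sum 13; hence R5C2 = 4.
Cage h needs sum 13, which forces R5C3 = 2.
Column 4 now contains 1, which forces R5C4 = 5.
5 is placed in column 5, so R5C5 = 1.
Row 3 already has 3, which forces R3C1 = 5.
Row 3 already has 4, leaving R3C2 = 2.
Row 4 now contains 5, which forces R4C4 = 3.
The full grid is 4 3 5 1 2 / 1 5 3 2 4 / 5 2 1 4 3 / 2 1 4 3 5 / 3 4 2 5 1.

4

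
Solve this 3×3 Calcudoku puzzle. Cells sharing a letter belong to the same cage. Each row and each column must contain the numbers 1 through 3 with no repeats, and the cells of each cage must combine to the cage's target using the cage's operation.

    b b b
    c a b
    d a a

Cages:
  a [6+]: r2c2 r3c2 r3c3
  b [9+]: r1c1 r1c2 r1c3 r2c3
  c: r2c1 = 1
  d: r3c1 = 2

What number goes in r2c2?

2

Cage c is given, leaving r2c1 = 1.
Cage b has sum 9, leaving r2c3 = 3.
Cage d is given, leaving r3c1 = 2.
Row 3 already has 2, which forces r3c3 = 1.
Column 1 now contains 2; hence r1c1 = 3.
The 4 cells of cage b must have sum 9, so r1c2 = 1.
1 is placed in column 3, leaving r1c3 = 2.
Row 2 now contains 3, leaving r2c2 = 2.
Row 3 now contains 1, leaving r3c2 = 3.
Completed grid: 3 1 2 / 1 2 3 / 2 3 1.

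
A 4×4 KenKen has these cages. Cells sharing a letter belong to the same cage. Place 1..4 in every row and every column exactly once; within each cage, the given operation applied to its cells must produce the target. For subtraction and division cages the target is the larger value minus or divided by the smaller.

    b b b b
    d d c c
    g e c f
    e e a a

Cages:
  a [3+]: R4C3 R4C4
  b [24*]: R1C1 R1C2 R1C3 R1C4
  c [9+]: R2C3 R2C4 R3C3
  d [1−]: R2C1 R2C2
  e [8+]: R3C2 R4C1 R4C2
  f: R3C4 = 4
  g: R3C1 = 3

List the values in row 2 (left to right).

1 2 4 3

G is a freebie, leaving R3C1 = 3.
Cage f is a single given cell; hence R3C4 = 4.
Cage c needs sum 9; hence R2C3 = 4.
The 3 cells of cage c must have sum 9, so R2C4 = 3.
4 is placed in row 3; hence R3C3 = 2.
2 is placed in column 3, which forces R4C3 = 1.
Row 4 already has 1, which forces R4C4 = 2.
1 is placed in column 3, which forces R1C3 = 3.
2 is placed in column 4, so R1C4 = 1.
Row 3 now contains 2; hence R3C2 = 1.
Row 4 now contains 2; hence R4C1 = 4.
The 3 cells of cage e must have sum 8, which forces R4C2 = 3.
Column 1 already has 4; hence R1C1 = 2.
The 4 cells of cage b must have product 24, which forces R1C2 = 4.
Cage d's pair has difference 1, leaving R2C1 = 1.
Column 2 already has 1, which forces R2C2 = 2.
Filled in: 2 4 3 1 / 1 2 4 3 / 3 1 2 4 / 4 3 1 2.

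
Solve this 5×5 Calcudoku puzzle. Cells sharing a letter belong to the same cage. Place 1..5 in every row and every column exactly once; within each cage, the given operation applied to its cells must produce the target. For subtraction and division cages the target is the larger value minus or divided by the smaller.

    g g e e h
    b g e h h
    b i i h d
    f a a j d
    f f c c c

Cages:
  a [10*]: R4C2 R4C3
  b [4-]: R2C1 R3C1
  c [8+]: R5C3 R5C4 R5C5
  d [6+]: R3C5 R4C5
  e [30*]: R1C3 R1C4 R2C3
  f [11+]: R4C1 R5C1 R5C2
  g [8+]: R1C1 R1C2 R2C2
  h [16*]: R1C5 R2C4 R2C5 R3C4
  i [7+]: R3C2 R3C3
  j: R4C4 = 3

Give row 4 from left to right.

4 2 5 3 1

J is a freebie; hence R4C4 = 3.
The only place for 1 in row 4 is R4C5.
Cage d's pair has sum 6, leaving R3C5 = 5.
The two cells of cage b must have difference 4; hence R2C1 = 5.
5 is placed in row 3; hence R3C1 = 1.
Row 3 now contains 1, leaving R3C4 = 2.
Column 4 already has 2, leaving R1C4 = 5.
Column 4 already has 2; hence R2C4 = 1.
Column 4 now contains 1, leaving R5C4 = 4.
Cage f has sum 11, leaving R4C1 = 4.
Cage f needs sum 11, so R5C1 = 2.
Row 5 already has 4, leaving R5C2 = 5.
The 3 cells of cage c must have sum 8, leaving R5C3 = 1.
Cage c needs sum 8; hence R5C5 = 3.
Column 1 now contains 2; hence R1C1 = 3.
3 is placed in row 1, leaving R1C3 = 2.
2 is placed in row 1, so R1C5 = 4.
2 is placed in column 3, which forces R2C3 = 3.
4 is placed in column 5; hence R2C5 = 2.
3 is placed in column 3, leaving R3C3 = 4.
Column 2 now contains 5, so R4C2 = 2.
Cage a's pair has product 10, so R4C3 = 5.
2 is placed in row 1; hence R1C2 = 1.
3 is placed in row 2, leaving R2C2 = 4.
Row 3 now contains 4; hence R3C2 = 3.
Completed grid: 3 1 2 5 4 / 5 4 3 1 2 / 1 3 4 2 5 / 4 2 5 3 1 / 2 5 1 4 3.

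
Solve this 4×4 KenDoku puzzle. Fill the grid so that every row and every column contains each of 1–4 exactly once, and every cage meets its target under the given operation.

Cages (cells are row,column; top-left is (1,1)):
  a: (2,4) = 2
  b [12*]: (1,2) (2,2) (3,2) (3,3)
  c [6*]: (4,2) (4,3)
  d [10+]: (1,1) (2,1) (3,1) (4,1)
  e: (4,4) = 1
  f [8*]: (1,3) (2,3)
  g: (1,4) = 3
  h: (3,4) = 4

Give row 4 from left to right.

Cage g is a single given cell, which forces (1,4) = 3.
Cage a is given; hence (2,4) = 2.
H is a freebie, so (3,4) = 4.
Cage e is a single given cell, which forces (4,4) = 1.
Cage f needs two cells with product 8, leaving (1,3) = 2.
Row 2 already has 2, leaving (2,3) = 4.
2 is placed in column 3, which forces (3,3) = 1.
2 is placed in column 3, so (4,3) = 3.
The 4 cells of cage b must have product 12, so (1,2) = 4.
The 4 cells of cage b must have product 12, which forces (2,2) = 1.
Row 3 now contains 1, which forces (3,2) = 3.
3 is placed in row 4, leaving (4,2) = 2.
4 is placed in row 1, leaving (1,1) = 1.
Row 2 now contains 1, leaving (2,1) = 3.
Row 3 already has 3, which forces (3,1) = 2.
2 is placed in row 4, so (4,1) = 4.
The full grid is 1 4 2 3 / 3 1 4 2 / 2 3 1 4 / 4 2 3 1.

4 2 3 1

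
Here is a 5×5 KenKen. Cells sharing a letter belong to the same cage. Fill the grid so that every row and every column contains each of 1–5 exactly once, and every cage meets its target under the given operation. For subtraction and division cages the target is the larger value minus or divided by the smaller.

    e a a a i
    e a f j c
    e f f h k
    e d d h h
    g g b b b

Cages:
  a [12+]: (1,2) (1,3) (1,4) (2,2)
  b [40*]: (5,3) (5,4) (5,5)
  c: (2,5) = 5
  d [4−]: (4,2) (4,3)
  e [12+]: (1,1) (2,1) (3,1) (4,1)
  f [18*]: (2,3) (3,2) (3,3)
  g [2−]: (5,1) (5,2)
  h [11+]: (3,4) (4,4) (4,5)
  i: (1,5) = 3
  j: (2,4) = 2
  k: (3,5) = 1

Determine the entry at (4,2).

5

I is a freebie, which forces (1,5) = 3.
Cage f needs product 18, leaving (2,3) = 3.
Cage j is a single given cell, leaving (2,4) = 2.
Cage c is given, leaving (2,5) = 5.
The 3 cells of cage f must have product 18; hence (3,2) = 3.
The 3 cells of cage f must have product 18; hence (3,3) = 2.
Cage k is a single given cell; hence (3,5) = 1.
Cage a needs sum 12, which forces (1,2) = 2.
Cage b has product 40; hence (5,5) = 2.
Cage h needs sum 11, which forces (3,4) = 4.
Cage e has sum 12, which forces (4,1) = 2.
The 3 cells of cage h must have sum 11, leaving (4,4) = 3.
Column 5 now contains 2; hence (4,5) = 4.
Cage g's pair has difference 2; hence (5,1) = 3.
4 is placed in column 4, so (5,4) = 5.
Cage a needs sum 12, so (1,3) = 5.
5 is placed in column 4; hence (1,4) = 1.
Cage a needs sum 12, leaving (2,2) = 4.
Row 3 already has 4, so (3,1) = 5.
5 is placed in column 3, which forces (4,3) = 1.
Row 5 already has 5, which forces (5,2) = 1.
Row 5 already has 5, which forces (5,3) = 4.
Row 1 now contains 1; hence (1,1) = 4.
Row 2 now contains 4; hence (2,1) = 1.
1 is placed in row 4, which forces (4,2) = 5.
Completed grid: 4 2 5 1 3 / 1 4 3 2 5 / 5 3 2 4 1 / 2 5 1 3 4 / 3 1 4 5 2.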